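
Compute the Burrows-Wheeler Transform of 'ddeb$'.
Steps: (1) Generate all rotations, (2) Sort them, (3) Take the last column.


Rotations (sorted):
  0: $ddeb -> last char: b
  1: b$dde -> last char: e
  2: ddeb$ -> last char: $
  3: deb$d -> last char: d
  4: eb$dd -> last char: d


BWT = be$dd


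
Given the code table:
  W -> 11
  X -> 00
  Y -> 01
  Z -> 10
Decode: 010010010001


Decoding:
01 -> Y
00 -> X
10 -> Z
01 -> Y
00 -> X
01 -> Y


Result: YXZYXY


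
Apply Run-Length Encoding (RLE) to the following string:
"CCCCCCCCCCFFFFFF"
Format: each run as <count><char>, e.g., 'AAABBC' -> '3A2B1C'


Scanning runs left to right:
  i=0: run of 'C' x 10 -> '10C'
  i=10: run of 'F' x 6 -> '6F'

RLE = 10C6F


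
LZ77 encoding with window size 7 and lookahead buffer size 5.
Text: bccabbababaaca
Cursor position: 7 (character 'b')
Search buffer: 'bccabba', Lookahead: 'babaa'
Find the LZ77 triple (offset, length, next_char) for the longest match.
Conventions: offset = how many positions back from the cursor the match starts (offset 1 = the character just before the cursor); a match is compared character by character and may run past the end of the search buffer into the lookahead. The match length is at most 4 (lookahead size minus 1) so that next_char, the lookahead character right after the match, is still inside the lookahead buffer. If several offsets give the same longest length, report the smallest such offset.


Try each offset into the search buffer:
  offset=1 (pos 6, char 'a'): match length 0
  offset=2 (pos 5, char 'b'): match length 4
  offset=3 (pos 4, char 'b'): match length 1
  offset=4 (pos 3, char 'a'): match length 0
  offset=5 (pos 2, char 'c'): match length 0
  offset=6 (pos 1, char 'c'): match length 0
  offset=7 (pos 0, char 'b'): match length 1
Longest match has length 4 at offset 2.
next_char = character at position 7 + 4 = 11 -> 'a'

Best match: offset=2, length=4 (matching 'baba' starting at position 5)
LZ77 triple: (2, 4, 'a')


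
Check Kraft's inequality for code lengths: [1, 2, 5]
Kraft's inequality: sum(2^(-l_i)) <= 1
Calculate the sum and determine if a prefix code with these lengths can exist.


Sum = 2^(-1) + 2^(-2) + 2^(-5)
    = 0.5 + 0.25 + 0.03125
    = 25/32 = 0.78125
Since 0.78125 <= 1, Kraft's inequality IS satisfied.
A prefix code with these lengths CAN exist.

Kraft sum = 0.78125. Satisfied.


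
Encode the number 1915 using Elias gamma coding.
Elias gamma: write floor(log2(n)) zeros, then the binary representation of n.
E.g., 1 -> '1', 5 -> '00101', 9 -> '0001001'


num_bits = floor(log2(1915)) + 1 = 11
leading_zeros = num_bits - 1 = 10
binary(1915) = 11101111011

Elias gamma(1915) = '0000000000' + '11101111011' = 000000000011101111011 (21 bits)


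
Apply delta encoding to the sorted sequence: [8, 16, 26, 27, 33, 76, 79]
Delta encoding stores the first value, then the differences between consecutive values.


First value: 8
Deltas:
  16 - 8 = 8
  26 - 16 = 10
  27 - 26 = 1
  33 - 27 = 6
  76 - 33 = 43
  79 - 76 = 3


Delta encoded: [8, 8, 10, 1, 6, 43, 3]


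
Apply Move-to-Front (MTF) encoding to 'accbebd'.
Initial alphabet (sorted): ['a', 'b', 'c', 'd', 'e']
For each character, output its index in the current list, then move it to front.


MTF encoding:
'a': index 0 in ['a', 'b', 'c', 'd', 'e'] -> ['a', 'b', 'c', 'd', 'e']
'c': index 2 in ['a', 'b', 'c', 'd', 'e'] -> ['c', 'a', 'b', 'd', 'e']
'c': index 0 in ['c', 'a', 'b', 'd', 'e'] -> ['c', 'a', 'b', 'd', 'e']
'b': index 2 in ['c', 'a', 'b', 'd', 'e'] -> ['b', 'c', 'a', 'd', 'e']
'e': index 4 in ['b', 'c', 'a', 'd', 'e'] -> ['e', 'b', 'c', 'a', 'd']
'b': index 1 in ['e', 'b', 'c', 'a', 'd'] -> ['b', 'e', 'c', 'a', 'd']
'd': index 4 in ['b', 'e', 'c', 'a', 'd'] -> ['d', 'b', 'e', 'c', 'a']


Output: [0, 2, 0, 2, 4, 1, 4]


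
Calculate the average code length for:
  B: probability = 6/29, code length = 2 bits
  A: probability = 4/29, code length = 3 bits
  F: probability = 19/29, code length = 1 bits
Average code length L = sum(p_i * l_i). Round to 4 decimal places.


Weighted contributions p_i * l_i:
  B: (6/29) * 2 = 12/29
  A: (4/29) * 3 = 12/29
  F: (19/29) * 1 = 19/29
Sum = (12 + 12 + 19)/29 = 43/29

L = 43/29 = 1.4828 bits/symbol


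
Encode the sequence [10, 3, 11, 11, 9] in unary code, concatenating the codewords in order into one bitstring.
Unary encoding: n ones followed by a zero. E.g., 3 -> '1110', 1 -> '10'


Encode each number as n ones followed by a terminating 0:
  10 -> 11111111110 (11 bits)
  3 -> 1110 (4 bits)
  11 -> 111111111110 (12 bits)
  11 -> 111111111110 (12 bits)
  9 -> 1111111110 (10 bits)
Total length = 11 + 4 + 12 + 12 + 10 = 49 bits.

Unary([10, 3, 11, 11, 9]) = 1111111111011101111111111101111111111101111111110 (49 bits)


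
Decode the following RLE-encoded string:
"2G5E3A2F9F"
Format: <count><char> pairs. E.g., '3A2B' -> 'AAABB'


Expanding each <count><char> pair:
  2G -> 'GG'
  5E -> 'EEEEE'
  3A -> 'AAA'
  2F -> 'FF'
  9F -> 'FFFFFFFFF'

Decoded = GGEEEEEAAAFFFFFFFFFFF


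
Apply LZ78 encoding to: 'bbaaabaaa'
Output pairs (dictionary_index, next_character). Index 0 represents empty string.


LZ78 encoding steps:
Dictionary: {0: ''}
Step 1: w='' (idx 0), next='b' -> output (0, 'b'), add 'b' as idx 1
Step 2: w='b' (idx 1), next='a' -> output (1, 'a'), add 'ba' as idx 2
Step 3: w='' (idx 0), next='a' -> output (0, 'a'), add 'a' as idx 3
Step 4: w='a' (idx 3), next='b' -> output (3, 'b'), add 'ab' as idx 4
Step 5: w='a' (idx 3), next='a' -> output (3, 'a'), add 'aa' as idx 5
Step 6: w='a' (idx 3), end of input -> output (3, '')


Encoded: [(0, 'b'), (1, 'a'), (0, 'a'), (3, 'b'), (3, 'a'), (3, '')]


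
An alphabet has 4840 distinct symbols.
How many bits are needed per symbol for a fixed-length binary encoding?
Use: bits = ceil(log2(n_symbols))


log2(4840) = 12.2408
Bracket: 2^12 = 4096 < 4840 <= 2^13 = 8192
So ceil(log2(4840)) = 13

bits = ceil(log2(4840)) = ceil(12.2408) = 13 bits


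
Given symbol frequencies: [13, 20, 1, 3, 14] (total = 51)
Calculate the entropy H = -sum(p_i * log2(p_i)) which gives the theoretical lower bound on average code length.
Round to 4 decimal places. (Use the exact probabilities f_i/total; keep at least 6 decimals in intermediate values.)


Per-symbol terms -p_i * log2(p_i) with p_i = f_i/51:
  p = 13/51 = 0.254902: log2(p) = -1.971986, -p*log2(p) = 0.502663
  p = 20/51 = 0.392157: log2(p) = -1.350497, -p*log2(p) = 0.529607
  p = 1/51 = 0.019608: log2(p) = -5.672425, -p*log2(p) = 0.111224
  p = 3/51 = 0.058824: log2(p) = -4.087463, -p*log2(p) = 0.240439
  p = 14/51 = 0.274510: log2(p) = -1.865070, -p*log2(p) = 0.511980
H = 0.502663 + 0.529607 + 0.111224 + 0.240439 + 0.511980 = 1.895913

H = 1.8959 bits/symbol


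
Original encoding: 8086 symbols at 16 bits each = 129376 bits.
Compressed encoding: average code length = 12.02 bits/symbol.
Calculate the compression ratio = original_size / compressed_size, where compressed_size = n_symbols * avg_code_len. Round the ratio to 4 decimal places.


original_size = n_symbols * orig_bits = 8086 * 16 = 129376 bits
compressed_size = n_symbols * avg_code_len = 8086 * 12.02 = 97193.72 bits
ratio = original_size / compressed_size = 129376 / 97193.72 = 1.3311

Compression ratio = 1.3311


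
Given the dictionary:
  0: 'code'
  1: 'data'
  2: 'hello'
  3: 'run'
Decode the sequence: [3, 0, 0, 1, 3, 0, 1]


Look up each index in the dictionary:
  3 -> 'run'
  0 -> 'code'
  0 -> 'code'
  1 -> 'data'
  3 -> 'run'
  0 -> 'code'
  1 -> 'data'

Decoded: "run code code data run code data"


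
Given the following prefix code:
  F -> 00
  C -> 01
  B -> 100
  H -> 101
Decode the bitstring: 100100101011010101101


Decoding step by step:
Bits 100 -> B
Bits 100 -> B
Bits 101 -> H
Bits 01 -> C
Bits 101 -> H
Bits 01 -> C
Bits 01 -> C
Bits 101 -> H


Decoded message: BBHCHCCH


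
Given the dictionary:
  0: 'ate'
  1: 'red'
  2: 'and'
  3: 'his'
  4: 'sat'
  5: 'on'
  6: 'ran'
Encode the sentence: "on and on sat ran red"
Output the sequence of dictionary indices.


Look up each word in the dictionary:
  'on' -> 5
  'and' -> 2
  'on' -> 5
  'sat' -> 4
  'ran' -> 6
  'red' -> 1

Encoded: [5, 2, 5, 4, 6, 1]


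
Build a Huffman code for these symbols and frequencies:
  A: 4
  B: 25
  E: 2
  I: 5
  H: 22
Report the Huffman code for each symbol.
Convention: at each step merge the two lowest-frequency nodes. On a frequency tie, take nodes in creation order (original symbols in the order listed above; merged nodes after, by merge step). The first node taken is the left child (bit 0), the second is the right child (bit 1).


Huffman tree construction:
Step 1: Merge E(2) + A(4) = 6
Step 2: Merge I(5) + (E+A)(6) = 11
Step 3: Merge (I+(E+A))(11) + H(22) = 33
Step 4: Merge B(25) + ((I+(E+A))+H)(33) = 58
Read each symbol's code off the tree from the root (left child = 0, right child = 1).

Codes:
  A: 1011 (length 4)
  B: 0 (length 1)
  E: 1010 (length 4)
  I: 100 (length 3)
  H: 11 (length 2)
Average code length: 108/58 = 1.8621 bits/symbol


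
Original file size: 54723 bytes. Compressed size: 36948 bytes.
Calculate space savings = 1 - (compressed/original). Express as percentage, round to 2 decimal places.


ratio = compressed/original = 36948/54723 = 0.675182
savings = 1 - ratio = 1 - 0.675182 = 0.324818
as a percentage: 0.324818 * 100 = 32.48%

Space savings = 1 - 36948/54723 = 32.48%


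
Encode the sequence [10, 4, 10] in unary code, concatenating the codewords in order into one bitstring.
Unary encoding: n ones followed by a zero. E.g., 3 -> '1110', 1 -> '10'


Encode each number as n ones followed by a terminating 0:
  10 -> 11111111110 (11 bits)
  4 -> 11110 (5 bits)
  10 -> 11111111110 (11 bits)
Total length = 11 + 5 + 11 = 27 bits.

Unary([10, 4, 10]) = 111111111101111011111111110 (27 bits)


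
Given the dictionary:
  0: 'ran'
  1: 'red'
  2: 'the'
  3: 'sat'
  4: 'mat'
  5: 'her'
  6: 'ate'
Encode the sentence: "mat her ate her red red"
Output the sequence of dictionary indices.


Look up each word in the dictionary:
  'mat' -> 4
  'her' -> 5
  'ate' -> 6
  'her' -> 5
  'red' -> 1
  'red' -> 1

Encoded: [4, 5, 6, 5, 1, 1]


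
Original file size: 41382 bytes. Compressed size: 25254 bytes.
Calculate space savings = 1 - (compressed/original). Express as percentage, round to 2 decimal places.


ratio = compressed/original = 25254/41382 = 0.610265
savings = 1 - ratio = 1 - 0.610265 = 0.389735
as a percentage: 0.389735 * 100 = 38.97%

Space savings = 1 - 25254/41382 = 38.97%


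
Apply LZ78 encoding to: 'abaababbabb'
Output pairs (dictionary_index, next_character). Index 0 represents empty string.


LZ78 encoding steps:
Dictionary: {0: ''}
Step 1: w='' (idx 0), next='a' -> output (0, 'a'), add 'a' as idx 1
Step 2: w='' (idx 0), next='b' -> output (0, 'b'), add 'b' as idx 2
Step 3: w='a' (idx 1), next='a' -> output (1, 'a'), add 'aa' as idx 3
Step 4: w='b' (idx 2), next='a' -> output (2, 'a'), add 'ba' as idx 4
Step 5: w='b' (idx 2), next='b' -> output (2, 'b'), add 'bb' as idx 5
Step 6: w='a' (idx 1), next='b' -> output (1, 'b'), add 'ab' as idx 6
Step 7: w='b' (idx 2), end of input -> output (2, '')


Encoded: [(0, 'a'), (0, 'b'), (1, 'a'), (2, 'a'), (2, 'b'), (1, 'b'), (2, '')]


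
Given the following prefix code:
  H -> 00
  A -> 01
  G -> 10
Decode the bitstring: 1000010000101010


Decoding step by step:
Bits 10 -> G
Bits 00 -> H
Bits 01 -> A
Bits 00 -> H
Bits 00 -> H
Bits 10 -> G
Bits 10 -> G
Bits 10 -> G


Decoded message: GHAHHGGG


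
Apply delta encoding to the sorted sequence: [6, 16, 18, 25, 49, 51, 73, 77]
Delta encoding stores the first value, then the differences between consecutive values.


First value: 6
Deltas:
  16 - 6 = 10
  18 - 16 = 2
  25 - 18 = 7
  49 - 25 = 24
  51 - 49 = 2
  73 - 51 = 22
  77 - 73 = 4


Delta encoded: [6, 10, 2, 7, 24, 2, 22, 4]


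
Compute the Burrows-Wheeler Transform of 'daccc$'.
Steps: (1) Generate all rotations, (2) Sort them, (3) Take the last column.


Rotations (sorted):
  0: $daccc -> last char: c
  1: accc$d -> last char: d
  2: c$dacc -> last char: c
  3: cc$dac -> last char: c
  4: ccc$da -> last char: a
  5: daccc$ -> last char: $


BWT = cdcca$


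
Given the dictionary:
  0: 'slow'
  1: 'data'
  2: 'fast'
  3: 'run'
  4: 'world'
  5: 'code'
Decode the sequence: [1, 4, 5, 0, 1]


Look up each index in the dictionary:
  1 -> 'data'
  4 -> 'world'
  5 -> 'code'
  0 -> 'slow'
  1 -> 'data'

Decoded: "data world code slow data"


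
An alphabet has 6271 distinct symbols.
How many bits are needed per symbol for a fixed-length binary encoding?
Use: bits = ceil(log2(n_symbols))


log2(6271) = 12.6145
Bracket: 2^12 = 4096 < 6271 <= 2^13 = 8192
So ceil(log2(6271)) = 13

bits = ceil(log2(6271)) = ceil(12.6145) = 13 bits


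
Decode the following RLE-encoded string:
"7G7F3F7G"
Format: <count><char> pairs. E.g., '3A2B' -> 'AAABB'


Expanding each <count><char> pair:
  7G -> 'GGGGGGG'
  7F -> 'FFFFFFF'
  3F -> 'FFF'
  7G -> 'GGGGGGG'

Decoded = GGGGGGGFFFFFFFFFFGGGGGGG


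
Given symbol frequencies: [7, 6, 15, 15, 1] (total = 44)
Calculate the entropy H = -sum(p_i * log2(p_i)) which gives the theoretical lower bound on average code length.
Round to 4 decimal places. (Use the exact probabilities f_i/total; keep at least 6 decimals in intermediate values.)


Per-symbol terms -p_i * log2(p_i) with p_i = f_i/44:
  p = 7/44 = 0.159091: log2(p) = -2.652077, -p*log2(p) = 0.421921
  p = 6/44 = 0.136364: log2(p) = -2.874469, -p*log2(p) = 0.391973
  p = 15/44 = 0.340909: log2(p) = -1.552541, -p*log2(p) = 0.529275
  p = 15/44 = 0.340909: log2(p) = -1.552541, -p*log2(p) = 0.529275
  p = 1/44 = 0.022727: log2(p) = -5.459432, -p*log2(p) = 0.124078
H = 0.421921 + 0.391973 + 0.529275 + 0.529275 + 0.124078 = 1.996522

H = 1.9965 bits/symbol


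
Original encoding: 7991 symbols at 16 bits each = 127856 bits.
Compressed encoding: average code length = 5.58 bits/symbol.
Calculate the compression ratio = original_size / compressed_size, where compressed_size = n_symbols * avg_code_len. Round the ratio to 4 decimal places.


original_size = n_symbols * orig_bits = 7991 * 16 = 127856 bits
compressed_size = n_symbols * avg_code_len = 7991 * 5.58 = 44589.78 bits
ratio = original_size / compressed_size = 127856 / 44589.78 = 2.8674

Compression ratio = 2.8674


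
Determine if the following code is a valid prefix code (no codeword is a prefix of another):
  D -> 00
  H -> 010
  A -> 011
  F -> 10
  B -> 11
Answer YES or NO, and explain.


Checking each pair (does one codeword prefix another?):
  D='00' vs H='010': no prefix
  D='00' vs A='011': no prefix
  D='00' vs F='10': no prefix
  D='00' vs B='11': no prefix
  H='010' vs D='00': no prefix
  H='010' vs A='011': no prefix
  H='010' vs F='10': no prefix
  H='010' vs B='11': no prefix
  A='011' vs D='00': no prefix
  A='011' vs H='010': no prefix
  A='011' vs F='10': no prefix
  A='011' vs B='11': no prefix
  F='10' vs D='00': no prefix
  F='10' vs H='010': no prefix
  F='10' vs A='011': no prefix
  F='10' vs B='11': no prefix
  B='11' vs D='00': no prefix
  B='11' vs H='010': no prefix
  B='11' vs A='011': no prefix
  B='11' vs F='10': no prefix
No violation found over all pairs.

YES -- this is a valid prefix code. No codeword is a prefix of any other codeword.


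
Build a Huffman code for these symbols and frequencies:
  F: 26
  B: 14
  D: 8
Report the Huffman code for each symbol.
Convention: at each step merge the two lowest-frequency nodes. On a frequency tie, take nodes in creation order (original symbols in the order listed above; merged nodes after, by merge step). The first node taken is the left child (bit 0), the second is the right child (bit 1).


Huffman tree construction:
Step 1: Merge D(8) + B(14) = 22
Step 2: Merge (D+B)(22) + F(26) = 48
Read each symbol's code off the tree from the root (left child = 0, right child = 1).

Codes:
  F: 1 (length 1)
  B: 01 (length 2)
  D: 00 (length 2)
Average code length: 70/48 = 1.4583 bits/symbol


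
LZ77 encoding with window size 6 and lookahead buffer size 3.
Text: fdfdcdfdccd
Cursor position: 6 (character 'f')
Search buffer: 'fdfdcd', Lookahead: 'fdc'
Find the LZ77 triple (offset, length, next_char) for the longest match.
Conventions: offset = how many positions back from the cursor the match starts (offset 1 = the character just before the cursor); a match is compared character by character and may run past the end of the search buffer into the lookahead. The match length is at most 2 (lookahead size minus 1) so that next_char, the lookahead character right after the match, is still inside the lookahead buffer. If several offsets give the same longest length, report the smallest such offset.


Try each offset into the search buffer:
  offset=1 (pos 5, char 'd'): match length 0
  offset=2 (pos 4, char 'c'): match length 0
  offset=3 (pos 3, char 'd'): match length 0
  offset=4 (pos 2, char 'f'): match length 2
  offset=5 (pos 1, char 'd'): match length 0
  offset=6 (pos 0, char 'f'): match length 2
Longest match has length 2, found at offsets 4, 6; take the smallest, offset 4.
next_char = character at position 6 + 2 = 8 -> 'c'

Best match: offset=4, length=2 (matching 'fd' starting at position 2)
LZ77 triple: (4, 2, 'c')


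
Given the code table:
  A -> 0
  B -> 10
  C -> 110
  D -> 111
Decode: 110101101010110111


Decoding:
110 -> C
10 -> B
110 -> C
10 -> B
10 -> B
110 -> C
111 -> D


Result: CBCBBCD


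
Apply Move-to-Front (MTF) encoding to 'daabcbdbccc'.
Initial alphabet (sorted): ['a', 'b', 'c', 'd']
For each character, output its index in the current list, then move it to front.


MTF encoding:
'd': index 3 in ['a', 'b', 'c', 'd'] -> ['d', 'a', 'b', 'c']
'a': index 1 in ['d', 'a', 'b', 'c'] -> ['a', 'd', 'b', 'c']
'a': index 0 in ['a', 'd', 'b', 'c'] -> ['a', 'd', 'b', 'c']
'b': index 2 in ['a', 'd', 'b', 'c'] -> ['b', 'a', 'd', 'c']
'c': index 3 in ['b', 'a', 'd', 'c'] -> ['c', 'b', 'a', 'd']
'b': index 1 in ['c', 'b', 'a', 'd'] -> ['b', 'c', 'a', 'd']
'd': index 3 in ['b', 'c', 'a', 'd'] -> ['d', 'b', 'c', 'a']
'b': index 1 in ['d', 'b', 'c', 'a'] -> ['b', 'd', 'c', 'a']
'c': index 2 in ['b', 'd', 'c', 'a'] -> ['c', 'b', 'd', 'a']
'c': index 0 in ['c', 'b', 'd', 'a'] -> ['c', 'b', 'd', 'a']
'c': index 0 in ['c', 'b', 'd', 'a'] -> ['c', 'b', 'd', 'a']


Output: [3, 1, 0, 2, 3, 1, 3, 1, 2, 0, 0]


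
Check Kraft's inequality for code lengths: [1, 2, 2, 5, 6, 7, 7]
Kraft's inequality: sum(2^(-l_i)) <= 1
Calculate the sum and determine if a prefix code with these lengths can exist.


Sum = 2^(-1) + 2^(-2) + 2^(-2) + 2^(-5) + 2^(-6) + 2^(-7) + 2^(-7)
    = 0.5 + 0.25 + 0.25 + 0.03125 + 0.015625 + 0.0078125 + 0.0078125
    = 136/128 = 1.0625
Since 1.0625 > 1, Kraft's inequality is NOT satisfied.
A prefix code with these lengths CANNOT exist.

Kraft sum = 1.0625. Not satisfied.


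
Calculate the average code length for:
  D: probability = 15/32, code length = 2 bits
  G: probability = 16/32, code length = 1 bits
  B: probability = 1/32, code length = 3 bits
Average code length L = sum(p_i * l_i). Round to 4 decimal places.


Weighted contributions p_i * l_i:
  D: (15/32) * 2 = 30/32
  G: (16/32) * 1 = 16/32
  B: (1/32) * 3 = 3/32
Sum = (30 + 16 + 3)/32 = 49/32

L = 49/32 = 1.5313 bits/symbol


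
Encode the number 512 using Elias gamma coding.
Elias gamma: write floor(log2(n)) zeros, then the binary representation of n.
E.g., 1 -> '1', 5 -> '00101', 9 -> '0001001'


num_bits = floor(log2(512)) + 1 = 10
leading_zeros = num_bits - 1 = 9
binary(512) = 1000000000

Elias gamma(512) = '000000000' + '1000000000' = 0000000001000000000 (19 bits)


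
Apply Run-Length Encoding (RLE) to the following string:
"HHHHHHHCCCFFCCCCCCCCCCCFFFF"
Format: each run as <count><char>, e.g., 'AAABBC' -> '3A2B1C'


Scanning runs left to right:
  i=0: run of 'H' x 7 -> '7H'
  i=7: run of 'C' x 3 -> '3C'
  i=10: run of 'F' x 2 -> '2F'
  i=12: run of 'C' x 11 -> '11C'
  i=23: run of 'F' x 4 -> '4F'

RLE = 7H3C2F11C4F


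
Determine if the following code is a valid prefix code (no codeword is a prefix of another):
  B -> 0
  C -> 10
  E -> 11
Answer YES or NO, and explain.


Checking each pair (does one codeword prefix another?):
  B='0' vs C='10': no prefix
  B='0' vs E='11': no prefix
  C='10' vs B='0': no prefix
  C='10' vs E='11': no prefix
  E='11' vs B='0': no prefix
  E='11' vs C='10': no prefix
No violation found over all pairs.

YES -- this is a valid prefix code. No codeword is a prefix of any other codeword.


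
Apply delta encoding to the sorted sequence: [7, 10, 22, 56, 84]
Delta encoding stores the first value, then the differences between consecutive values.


First value: 7
Deltas:
  10 - 7 = 3
  22 - 10 = 12
  56 - 22 = 34
  84 - 56 = 28


Delta encoded: [7, 3, 12, 34, 28]


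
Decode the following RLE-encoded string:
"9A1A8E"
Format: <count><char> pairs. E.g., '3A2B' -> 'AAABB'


Expanding each <count><char> pair:
  9A -> 'AAAAAAAAA'
  1A -> 'A'
  8E -> 'EEEEEEEE'

Decoded = AAAAAAAAAAEEEEEEEE


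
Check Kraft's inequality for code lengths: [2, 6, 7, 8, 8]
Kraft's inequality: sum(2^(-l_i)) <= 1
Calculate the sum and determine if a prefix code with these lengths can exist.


Sum = 2^(-2) + 2^(-6) + 2^(-7) + 2^(-8) + 2^(-8)
    = 0.25 + 0.015625 + 0.0078125 + 0.00390625 + 0.00390625
    = 72/256 = 0.28125
Since 0.28125 <= 1, Kraft's inequality IS satisfied.
A prefix code with these lengths CAN exist.

Kraft sum = 0.28125. Satisfied.


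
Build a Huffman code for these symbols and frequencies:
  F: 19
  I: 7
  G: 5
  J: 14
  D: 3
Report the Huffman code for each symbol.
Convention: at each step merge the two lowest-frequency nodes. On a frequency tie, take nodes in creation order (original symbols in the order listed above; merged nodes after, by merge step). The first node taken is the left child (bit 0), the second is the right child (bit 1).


Huffman tree construction:
Step 1: Merge D(3) + G(5) = 8
Step 2: Merge I(7) + (D+G)(8) = 15
Step 3: Merge J(14) + (I+(D+G))(15) = 29
Step 4: Merge F(19) + (J+(I+(D+G)))(29) = 48
Read each symbol's code off the tree from the root (left child = 0, right child = 1).

Codes:
  F: 0 (length 1)
  I: 110 (length 3)
  G: 1111 (length 4)
  J: 10 (length 2)
  D: 1110 (length 4)
Average code length: 100/48 = 2.0833 bits/symbol


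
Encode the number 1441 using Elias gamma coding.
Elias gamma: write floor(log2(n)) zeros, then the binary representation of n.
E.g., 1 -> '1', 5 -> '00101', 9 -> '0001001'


num_bits = floor(log2(1441)) + 1 = 11
leading_zeros = num_bits - 1 = 10
binary(1441) = 10110100001

Elias gamma(1441) = '0000000000' + '10110100001' = 000000000010110100001 (21 bits)


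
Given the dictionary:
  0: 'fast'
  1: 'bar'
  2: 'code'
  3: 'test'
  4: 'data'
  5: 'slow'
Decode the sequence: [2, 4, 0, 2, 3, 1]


Look up each index in the dictionary:
  2 -> 'code'
  4 -> 'data'
  0 -> 'fast'
  2 -> 'code'
  3 -> 'test'
  1 -> 'bar'

Decoded: "code data fast code test bar"


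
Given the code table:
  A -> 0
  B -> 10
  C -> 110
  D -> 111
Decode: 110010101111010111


Decoding:
110 -> C
0 -> A
10 -> B
10 -> B
111 -> D
10 -> B
10 -> B
111 -> D


Result: CABBDBBD


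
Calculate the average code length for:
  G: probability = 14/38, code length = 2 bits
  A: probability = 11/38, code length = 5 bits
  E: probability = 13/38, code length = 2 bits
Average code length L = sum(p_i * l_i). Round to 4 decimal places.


Weighted contributions p_i * l_i:
  G: (14/38) * 2 = 28/38
  A: (11/38) * 5 = 55/38
  E: (13/38) * 2 = 26/38
Sum = (28 + 55 + 26)/38 = 109/38

L = 109/38 = 2.8684 bits/symbol


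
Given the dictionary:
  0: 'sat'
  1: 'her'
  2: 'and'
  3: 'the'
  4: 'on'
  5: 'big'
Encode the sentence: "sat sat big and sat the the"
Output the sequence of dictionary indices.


Look up each word in the dictionary:
  'sat' -> 0
  'sat' -> 0
  'big' -> 5
  'and' -> 2
  'sat' -> 0
  'the' -> 3
  'the' -> 3

Encoded: [0, 0, 5, 2, 0, 3, 3]


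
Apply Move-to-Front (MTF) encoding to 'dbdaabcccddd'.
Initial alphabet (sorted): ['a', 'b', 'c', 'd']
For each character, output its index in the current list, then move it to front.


MTF encoding:
'd': index 3 in ['a', 'b', 'c', 'd'] -> ['d', 'a', 'b', 'c']
'b': index 2 in ['d', 'a', 'b', 'c'] -> ['b', 'd', 'a', 'c']
'd': index 1 in ['b', 'd', 'a', 'c'] -> ['d', 'b', 'a', 'c']
'a': index 2 in ['d', 'b', 'a', 'c'] -> ['a', 'd', 'b', 'c']
'a': index 0 in ['a', 'd', 'b', 'c'] -> ['a', 'd', 'b', 'c']
'b': index 2 in ['a', 'd', 'b', 'c'] -> ['b', 'a', 'd', 'c']
'c': index 3 in ['b', 'a', 'd', 'c'] -> ['c', 'b', 'a', 'd']
'c': index 0 in ['c', 'b', 'a', 'd'] -> ['c', 'b', 'a', 'd']
'c': index 0 in ['c', 'b', 'a', 'd'] -> ['c', 'b', 'a', 'd']
'd': index 3 in ['c', 'b', 'a', 'd'] -> ['d', 'c', 'b', 'a']
'd': index 0 in ['d', 'c', 'b', 'a'] -> ['d', 'c', 'b', 'a']
'd': index 0 in ['d', 'c', 'b', 'a'] -> ['d', 'c', 'b', 'a']


Output: [3, 2, 1, 2, 0, 2, 3, 0, 0, 3, 0, 0]


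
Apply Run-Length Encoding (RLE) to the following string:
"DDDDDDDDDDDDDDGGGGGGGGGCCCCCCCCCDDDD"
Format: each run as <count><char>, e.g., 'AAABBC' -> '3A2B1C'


Scanning runs left to right:
  i=0: run of 'D' x 14 -> '14D'
  i=14: run of 'G' x 9 -> '9G'
  i=23: run of 'C' x 9 -> '9C'
  i=32: run of 'D' x 4 -> '4D'

RLE = 14D9G9C4D


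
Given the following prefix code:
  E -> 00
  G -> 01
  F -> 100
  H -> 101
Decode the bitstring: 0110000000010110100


Decoding step by step:
Bits 01 -> G
Bits 100 -> F
Bits 00 -> E
Bits 00 -> E
Bits 00 -> E
Bits 101 -> H
Bits 101 -> H
Bits 00 -> E


Decoded message: GFEEEHHE


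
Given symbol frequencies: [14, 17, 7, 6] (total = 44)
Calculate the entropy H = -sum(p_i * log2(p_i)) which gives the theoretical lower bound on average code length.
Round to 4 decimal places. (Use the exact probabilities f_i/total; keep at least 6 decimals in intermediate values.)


Per-symbol terms -p_i * log2(p_i) with p_i = f_i/44:
  p = 14/44 = 0.318182: log2(p) = -1.652077, -p*log2(p) = 0.525661
  p = 17/44 = 0.386364: log2(p) = -1.371969, -p*log2(p) = 0.530079
  p = 7/44 = 0.159091: log2(p) = -2.652077, -p*log2(p) = 0.421921
  p = 6/44 = 0.136364: log2(p) = -2.874469, -p*log2(p) = 0.391973
H = 0.525661 + 0.530079 + 0.421921 + 0.391973 = 1.869634

H = 1.8696 bits/symbol


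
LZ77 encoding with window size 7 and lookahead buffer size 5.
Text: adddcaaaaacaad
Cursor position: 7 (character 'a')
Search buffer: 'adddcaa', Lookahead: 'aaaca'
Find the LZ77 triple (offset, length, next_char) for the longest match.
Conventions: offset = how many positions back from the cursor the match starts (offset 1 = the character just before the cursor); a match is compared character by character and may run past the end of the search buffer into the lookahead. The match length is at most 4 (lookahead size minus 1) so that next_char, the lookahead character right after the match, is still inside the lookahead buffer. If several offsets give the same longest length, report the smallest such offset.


Try each offset into the search buffer:
  offset=1 (pos 6, char 'a'): match length 3
  offset=2 (pos 5, char 'a'): match length 3
  offset=3 (pos 4, char 'c'): match length 0
  offset=4 (pos 3, char 'd'): match length 0
  offset=5 (pos 2, char 'd'): match length 0
  offset=6 (pos 1, char 'd'): match length 0
  offset=7 (pos 0, char 'a'): match length 1
Longest match has length 3, found at offsets 1, 2; take the smallest, offset 1.
next_char = character at position 7 + 3 = 10 -> 'c'

Best match: offset=1, length=3 (matching 'aaa' starting at position 6)
LZ77 triple: (1, 3, 'c')


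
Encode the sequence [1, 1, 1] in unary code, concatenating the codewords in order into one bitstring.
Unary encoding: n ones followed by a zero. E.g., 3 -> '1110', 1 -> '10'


Encode each number as n ones followed by a terminating 0:
  1 -> 10 (2 bits)
  1 -> 10 (2 bits)
  1 -> 10 (2 bits)
Total length = 2 + 2 + 2 = 6 bits.

Unary([1, 1, 1]) = 101010 (6 bits)


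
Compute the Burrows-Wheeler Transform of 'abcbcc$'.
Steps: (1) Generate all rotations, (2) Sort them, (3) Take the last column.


Rotations (sorted):
  0: $abcbcc -> last char: c
  1: abcbcc$ -> last char: $
  2: bcbcc$a -> last char: a
  3: bcc$abc -> last char: c
  4: c$abcbc -> last char: c
  5: cbcc$ab -> last char: b
  6: cc$abcb -> last char: b


BWT = c$accbb


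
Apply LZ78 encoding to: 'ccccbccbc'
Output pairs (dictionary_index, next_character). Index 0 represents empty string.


LZ78 encoding steps:
Dictionary: {0: ''}
Step 1: w='' (idx 0), next='c' -> output (0, 'c'), add 'c' as idx 1
Step 2: w='c' (idx 1), next='c' -> output (1, 'c'), add 'cc' as idx 2
Step 3: w='c' (idx 1), next='b' -> output (1, 'b'), add 'cb' as idx 3
Step 4: w='cc' (idx 2), next='b' -> output (2, 'b'), add 'ccb' as idx 4
Step 5: w='c' (idx 1), end of input -> output (1, '')


Encoded: [(0, 'c'), (1, 'c'), (1, 'b'), (2, 'b'), (1, '')]


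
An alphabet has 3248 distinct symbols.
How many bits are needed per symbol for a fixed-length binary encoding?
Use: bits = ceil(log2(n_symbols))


log2(3248) = 11.6653
Bracket: 2^11 = 2048 < 3248 <= 2^12 = 4096
So ceil(log2(3248)) = 12

bits = ceil(log2(3248)) = ceil(11.6653) = 12 bits


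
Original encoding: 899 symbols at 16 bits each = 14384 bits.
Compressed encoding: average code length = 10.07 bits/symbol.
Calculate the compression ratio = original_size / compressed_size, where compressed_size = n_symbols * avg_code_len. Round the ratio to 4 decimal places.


original_size = n_symbols * orig_bits = 899 * 16 = 14384 bits
compressed_size = n_symbols * avg_code_len = 899 * 10.07 = 9052.93 bits
ratio = original_size / compressed_size = 14384 / 9052.93 = 1.5889

Compression ratio = 1.5889


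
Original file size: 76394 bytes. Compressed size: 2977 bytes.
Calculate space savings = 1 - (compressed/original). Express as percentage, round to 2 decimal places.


ratio = compressed/original = 2977/76394 = 0.038969
savings = 1 - ratio = 1 - 0.038969 = 0.961031
as a percentage: 0.961031 * 100 = 96.1%

Space savings = 1 - 2977/76394 = 96.1%


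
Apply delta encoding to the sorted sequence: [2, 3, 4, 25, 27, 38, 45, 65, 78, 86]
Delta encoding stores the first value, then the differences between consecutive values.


First value: 2
Deltas:
  3 - 2 = 1
  4 - 3 = 1
  25 - 4 = 21
  27 - 25 = 2
  38 - 27 = 11
  45 - 38 = 7
  65 - 45 = 20
  78 - 65 = 13
  86 - 78 = 8


Delta encoded: [2, 1, 1, 21, 2, 11, 7, 20, 13, 8]


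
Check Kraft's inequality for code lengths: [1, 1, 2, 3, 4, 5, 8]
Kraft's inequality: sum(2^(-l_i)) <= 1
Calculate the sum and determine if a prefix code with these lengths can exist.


Sum = 2^(-1) + 2^(-1) + 2^(-2) + 2^(-3) + 2^(-4) + 2^(-5) + 2^(-8)
    = 0.5 + 0.5 + 0.25 + 0.125 + 0.0625 + 0.03125 + 0.00390625
    = 377/256 = 1.47265625
Since 1.47265625 > 1, Kraft's inequality is NOT satisfied.
A prefix code with these lengths CANNOT exist.

Kraft sum = 1.47265625. Not satisfied.


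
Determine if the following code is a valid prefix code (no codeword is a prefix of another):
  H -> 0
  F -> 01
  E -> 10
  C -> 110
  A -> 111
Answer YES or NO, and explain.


Checking each pair (does one codeword prefix another?):
  H='0' vs F='01': prefix -- VIOLATION

NO -- this is NOT a valid prefix code. H (0) is a prefix of F (01).


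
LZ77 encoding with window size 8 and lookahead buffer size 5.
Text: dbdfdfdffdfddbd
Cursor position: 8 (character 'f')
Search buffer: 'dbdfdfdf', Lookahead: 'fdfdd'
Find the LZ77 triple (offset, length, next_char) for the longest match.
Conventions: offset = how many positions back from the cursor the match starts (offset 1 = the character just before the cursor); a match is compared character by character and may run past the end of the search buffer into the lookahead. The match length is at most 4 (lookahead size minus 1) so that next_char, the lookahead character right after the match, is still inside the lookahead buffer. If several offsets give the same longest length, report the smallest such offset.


Try each offset into the search buffer:
  offset=1 (pos 7, char 'f'): match length 1
  offset=2 (pos 6, char 'd'): match length 0
  offset=3 (pos 5, char 'f'): match length 3
  offset=4 (pos 4, char 'd'): match length 0
  offset=5 (pos 3, char 'f'): match length 4
  offset=6 (pos 2, char 'd'): match length 0
  offset=7 (pos 1, char 'b'): match length 0
  offset=8 (pos 0, char 'd'): match length 0
Longest match has length 4 at offset 5.
next_char = character at position 8 + 4 = 12 -> 'd'

Best match: offset=5, length=4 (matching 'fdfd' starting at position 3)
LZ77 triple: (5, 4, 'd')


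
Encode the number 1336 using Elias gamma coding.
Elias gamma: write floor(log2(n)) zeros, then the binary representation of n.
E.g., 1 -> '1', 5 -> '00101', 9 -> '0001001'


num_bits = floor(log2(1336)) + 1 = 11
leading_zeros = num_bits - 1 = 10
binary(1336) = 10100111000

Elias gamma(1336) = '0000000000' + '10100111000' = 000000000010100111000 (21 bits)


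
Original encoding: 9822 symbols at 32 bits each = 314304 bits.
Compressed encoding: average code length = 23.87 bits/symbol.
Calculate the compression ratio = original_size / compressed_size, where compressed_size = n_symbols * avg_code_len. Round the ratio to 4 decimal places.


original_size = n_symbols * orig_bits = 9822 * 32 = 314304 bits
compressed_size = n_symbols * avg_code_len = 9822 * 23.87 = 234451.14 bits
ratio = original_size / compressed_size = 314304 / 234451.14 = 1.3406

Compression ratio = 1.3406


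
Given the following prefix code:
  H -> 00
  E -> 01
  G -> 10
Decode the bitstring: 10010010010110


Decoding step by step:
Bits 10 -> G
Bits 01 -> E
Bits 00 -> H
Bits 10 -> G
Bits 01 -> E
Bits 01 -> E
Bits 10 -> G


Decoded message: GEHGEEG


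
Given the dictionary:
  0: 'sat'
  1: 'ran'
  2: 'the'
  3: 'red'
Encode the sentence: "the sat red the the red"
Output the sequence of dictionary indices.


Look up each word in the dictionary:
  'the' -> 2
  'sat' -> 0
  'red' -> 3
  'the' -> 2
  'the' -> 2
  'red' -> 3

Encoded: [2, 0, 3, 2, 2, 3]


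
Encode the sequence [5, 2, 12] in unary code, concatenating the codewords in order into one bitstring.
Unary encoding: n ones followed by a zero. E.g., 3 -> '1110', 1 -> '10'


Encode each number as n ones followed by a terminating 0:
  5 -> 111110 (6 bits)
  2 -> 110 (3 bits)
  12 -> 1111111111110 (13 bits)
Total length = 6 + 3 + 13 = 22 bits.

Unary([5, 2, 12]) = 1111101101111111111110 (22 bits)


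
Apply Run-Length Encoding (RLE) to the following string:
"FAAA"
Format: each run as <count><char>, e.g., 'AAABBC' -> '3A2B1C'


Scanning runs left to right:
  i=0: run of 'F' x 1 -> '1F'
  i=1: run of 'A' x 3 -> '3A'

RLE = 1F3A


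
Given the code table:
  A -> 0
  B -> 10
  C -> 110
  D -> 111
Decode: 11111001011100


Decoding:
111 -> D
110 -> C
0 -> A
10 -> B
111 -> D
0 -> A
0 -> A


Result: DCABDAA


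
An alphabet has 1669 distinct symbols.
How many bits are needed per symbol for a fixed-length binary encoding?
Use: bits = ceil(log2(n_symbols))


log2(1669) = 10.7048
Bracket: 2^10 = 1024 < 1669 <= 2^11 = 2048
So ceil(log2(1669)) = 11

bits = ceil(log2(1669)) = ceil(10.7048) = 11 bits


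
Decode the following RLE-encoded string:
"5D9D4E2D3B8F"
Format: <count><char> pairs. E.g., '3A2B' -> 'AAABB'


Expanding each <count><char> pair:
  5D -> 'DDDDD'
  9D -> 'DDDDDDDDD'
  4E -> 'EEEE'
  2D -> 'DD'
  3B -> 'BBB'
  8F -> 'FFFFFFFF'

Decoded = DDDDDDDDDDDDDDEEEEDDBBBFFFFFFFF


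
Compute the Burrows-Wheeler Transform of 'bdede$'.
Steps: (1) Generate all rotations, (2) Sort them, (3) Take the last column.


Rotations (sorted):
  0: $bdede -> last char: e
  1: bdede$ -> last char: $
  2: de$bde -> last char: e
  3: dede$b -> last char: b
  4: e$bded -> last char: d
  5: ede$bd -> last char: d


BWT = e$ebdd


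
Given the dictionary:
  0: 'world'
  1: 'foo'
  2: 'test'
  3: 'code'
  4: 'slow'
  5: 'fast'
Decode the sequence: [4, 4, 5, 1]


Look up each index in the dictionary:
  4 -> 'slow'
  4 -> 'slow'
  5 -> 'fast'
  1 -> 'foo'

Decoded: "slow slow fast foo"


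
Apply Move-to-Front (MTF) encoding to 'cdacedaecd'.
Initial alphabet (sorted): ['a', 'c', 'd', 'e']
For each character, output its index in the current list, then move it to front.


MTF encoding:
'c': index 1 in ['a', 'c', 'd', 'e'] -> ['c', 'a', 'd', 'e']
'd': index 2 in ['c', 'a', 'd', 'e'] -> ['d', 'c', 'a', 'e']
'a': index 2 in ['d', 'c', 'a', 'e'] -> ['a', 'd', 'c', 'e']
'c': index 2 in ['a', 'd', 'c', 'e'] -> ['c', 'a', 'd', 'e']
'e': index 3 in ['c', 'a', 'd', 'e'] -> ['e', 'c', 'a', 'd']
'd': index 3 in ['e', 'c', 'a', 'd'] -> ['d', 'e', 'c', 'a']
'a': index 3 in ['d', 'e', 'c', 'a'] -> ['a', 'd', 'e', 'c']
'e': index 2 in ['a', 'd', 'e', 'c'] -> ['e', 'a', 'd', 'c']
'c': index 3 in ['e', 'a', 'd', 'c'] -> ['c', 'e', 'a', 'd']
'd': index 3 in ['c', 'e', 'a', 'd'] -> ['d', 'c', 'e', 'a']


Output: [1, 2, 2, 2, 3, 3, 3, 2, 3, 3]


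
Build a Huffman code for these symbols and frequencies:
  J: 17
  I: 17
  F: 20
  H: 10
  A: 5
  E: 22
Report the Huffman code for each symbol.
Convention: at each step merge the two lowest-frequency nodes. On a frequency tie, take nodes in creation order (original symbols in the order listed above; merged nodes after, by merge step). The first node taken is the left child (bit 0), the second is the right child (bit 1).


Huffman tree construction:
Step 1: Merge A(5) + H(10) = 15
Step 2: Merge (A+H)(15) + J(17) = 32
Step 3: Merge I(17) + F(20) = 37
Step 4: Merge E(22) + ((A+H)+J)(32) = 54
Step 5: Merge (I+F)(37) + (E+((A+H)+J))(54) = 91
Read each symbol's code off the tree from the root (left child = 0, right child = 1).

Codes:
  J: 111 (length 3)
  I: 00 (length 2)
  F: 01 (length 2)
  H: 1101 (length 4)
  A: 1100 (length 4)
  E: 10 (length 2)
Average code length: 229/91 = 2.5165 bits/symbol


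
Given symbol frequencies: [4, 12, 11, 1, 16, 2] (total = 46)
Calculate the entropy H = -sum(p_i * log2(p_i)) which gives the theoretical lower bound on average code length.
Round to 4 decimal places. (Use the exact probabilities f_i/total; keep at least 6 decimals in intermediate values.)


Per-symbol terms -p_i * log2(p_i) with p_i = f_i/46:
  p = 4/46 = 0.086957: log2(p) = -3.523562, -p*log2(p) = 0.306397
  p = 12/46 = 0.260870: log2(p) = -1.938599, -p*log2(p) = 0.505722
  p = 11/46 = 0.239130: log2(p) = -2.064130, -p*log2(p) = 0.493596
  p = 1/46 = 0.021739: log2(p) = -5.523562, -p*log2(p) = 0.120077
  p = 16/46 = 0.347826: log2(p) = -1.523562, -p*log2(p) = 0.529935
  p = 2/46 = 0.043478: log2(p) = -4.523562, -p*log2(p) = 0.196677
H = 0.306397 + 0.505722 + 0.493596 + 0.120077 + 0.529935 + 0.196677 = 2.152404

H = 2.1524 bits/symbol


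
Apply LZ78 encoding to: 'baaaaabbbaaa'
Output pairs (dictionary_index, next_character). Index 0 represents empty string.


LZ78 encoding steps:
Dictionary: {0: ''}
Step 1: w='' (idx 0), next='b' -> output (0, 'b'), add 'b' as idx 1
Step 2: w='' (idx 0), next='a' -> output (0, 'a'), add 'a' as idx 2
Step 3: w='a' (idx 2), next='a' -> output (2, 'a'), add 'aa' as idx 3
Step 4: w='aa' (idx 3), next='b' -> output (3, 'b'), add 'aab' as idx 4
Step 5: w='b' (idx 1), next='b' -> output (1, 'b'), add 'bb' as idx 5
Step 6: w='aa' (idx 3), next='a' -> output (3, 'a'), add 'aaa' as idx 6


Encoded: [(0, 'b'), (0, 'a'), (2, 'a'), (3, 'b'), (1, 'b'), (3, 'a')]


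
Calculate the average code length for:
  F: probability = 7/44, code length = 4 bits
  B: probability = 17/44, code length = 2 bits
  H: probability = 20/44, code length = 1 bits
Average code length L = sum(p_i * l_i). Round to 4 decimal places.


Weighted contributions p_i * l_i:
  F: (7/44) * 4 = 28/44
  B: (17/44) * 2 = 34/44
  H: (20/44) * 1 = 20/44
Sum = (28 + 34 + 20)/44 = 82/44

L = 82/44 = 1.8636 bits/symbol


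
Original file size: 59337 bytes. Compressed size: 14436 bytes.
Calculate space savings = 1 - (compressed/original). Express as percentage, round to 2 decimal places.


ratio = compressed/original = 14436/59337 = 0.243288
savings = 1 - ratio = 1 - 0.243288 = 0.756712
as a percentage: 0.756712 * 100 = 75.67%

Space savings = 1 - 14436/59337 = 75.67%
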